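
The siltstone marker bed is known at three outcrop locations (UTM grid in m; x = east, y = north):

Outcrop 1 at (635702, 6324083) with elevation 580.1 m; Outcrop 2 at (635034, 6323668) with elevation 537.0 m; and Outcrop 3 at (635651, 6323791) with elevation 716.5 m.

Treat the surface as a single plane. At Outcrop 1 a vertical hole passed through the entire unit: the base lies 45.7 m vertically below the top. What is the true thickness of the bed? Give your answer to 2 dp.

Two edge vectors: Outcrop 1→Outcrop 2 = (-668, -415, -43.1), Outcrop 1→Outcrop 3 = (-51, -292, 136.4).
Normal n = (Outcrop 1→Outcrop 2) × (Outcrop 1→Outcrop 3) = (-69191.2, 93313.3, 173891).
So ∂z/∂x = −n_x/n_z = 0.39790 and ∂z/∂y = −n_y/n_z = −0.53662.
|∇z| = √(a²+b²) = 0.66805, so dip δ = arctan(0.66805) = 33.74°.
True thickness = vertical thickness × cos δ = 45.7 × cos 33.74° = 38.00 m.

38.00 m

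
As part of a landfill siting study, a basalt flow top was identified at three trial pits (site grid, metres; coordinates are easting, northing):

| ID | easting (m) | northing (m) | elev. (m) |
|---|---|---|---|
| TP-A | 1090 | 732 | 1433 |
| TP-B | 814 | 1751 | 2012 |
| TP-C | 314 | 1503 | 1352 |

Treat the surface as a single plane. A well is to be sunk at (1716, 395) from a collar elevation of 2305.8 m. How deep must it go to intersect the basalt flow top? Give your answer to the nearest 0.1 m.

Two edge vectors: TP-A→TP-B = (-276, 1019, 579), TP-A→TP-C = (-776, 771, -81).
Normal n = (TP-A→TP-B) × (TP-A→TP-C) = (-528948, -471660, 577948).
So ∂z/∂easting = −n_x/n_z = 0.915217 and ∂z/∂northing = −n_y/n_z = 0.816094.
Intercept c from TP-A: 1433 − 997.59 − 597.38 = −161.97.
At (1716, 395): z_contact = 1570.51 + 322.36 − 161.97 = 1730.90 m.
Depth below ground = 2305.8 − 1730.90 = 574.9 m.

574.9 m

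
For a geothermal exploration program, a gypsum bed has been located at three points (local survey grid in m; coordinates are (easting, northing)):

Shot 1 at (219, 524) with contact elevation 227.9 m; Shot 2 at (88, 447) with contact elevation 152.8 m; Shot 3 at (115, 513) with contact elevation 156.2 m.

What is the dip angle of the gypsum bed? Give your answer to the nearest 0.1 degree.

Two edge vectors: Shot 1→Shot 2 = (-131, -77, -75.1), Shot 1→Shot 3 = (-104, -11, -71.7).
Normal n = (Shot 1→Shot 2) × (Shot 1→Shot 3) = (4694.8, -1582.3, -6567).
So ∂z/∂E = −n_x/n_z = 0.71491 and ∂z/∂N = −n_y/n_z = −0.24095.
Gradient magnitude |∇z| = √(a² + b²) = √(0.51109 + 0.05806) = 0.75442.
True dip = arctan(0.75442) = 37.0°, dipping toward WNW (azimuth ≈ 289°).

37.0°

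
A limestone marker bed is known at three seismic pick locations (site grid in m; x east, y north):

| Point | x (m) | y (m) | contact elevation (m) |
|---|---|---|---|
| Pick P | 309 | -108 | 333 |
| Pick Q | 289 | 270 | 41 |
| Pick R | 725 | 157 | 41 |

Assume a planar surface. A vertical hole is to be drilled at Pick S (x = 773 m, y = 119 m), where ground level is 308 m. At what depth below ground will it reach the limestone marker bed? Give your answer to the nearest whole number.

247 m

Two edge vectors: Pick P→Pick Q = (-20, 378, -292), Pick P→Pick R = (416, 265, -292).
Normal n = (Pick P→Pick Q) × (Pick P→Pick R) = (-32996, -127312, -162548).
So ∂z/∂x = −n_x/n_z = −0.20299 and ∂z/∂y = −n_y/n_z = −0.78323.
Intercept c from Pick P: 333 + 62.72 − 84.59 = 311.14.
At (773, 119): z_contact = −156.9 − 93.2 + 311.14 = 61.0 m.
Depth below ground = 308 − 61.0 = 247 m.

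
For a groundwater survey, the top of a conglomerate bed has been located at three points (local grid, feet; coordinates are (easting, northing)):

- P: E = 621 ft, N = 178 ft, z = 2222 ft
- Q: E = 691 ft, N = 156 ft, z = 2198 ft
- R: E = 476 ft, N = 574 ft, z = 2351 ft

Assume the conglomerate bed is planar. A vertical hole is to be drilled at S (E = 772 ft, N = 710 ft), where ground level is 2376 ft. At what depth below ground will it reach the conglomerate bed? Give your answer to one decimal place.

Let the plane be z = a·E + b·N + c.
Q−P: 70a − 22b = −24;  R−P: −145a + 396b = 129.
Solving gives a = −0.27175, b = 0.22625.
Then c = 2222 − a·621 − b·178 = 2350.48.
At (772, 710): z_contact = −209.79 + 160.64 + 2350.48 = 2301.33 ft.
Depth below ground = 2376 − 2301.33 = 74.7 ft.

74.7 ft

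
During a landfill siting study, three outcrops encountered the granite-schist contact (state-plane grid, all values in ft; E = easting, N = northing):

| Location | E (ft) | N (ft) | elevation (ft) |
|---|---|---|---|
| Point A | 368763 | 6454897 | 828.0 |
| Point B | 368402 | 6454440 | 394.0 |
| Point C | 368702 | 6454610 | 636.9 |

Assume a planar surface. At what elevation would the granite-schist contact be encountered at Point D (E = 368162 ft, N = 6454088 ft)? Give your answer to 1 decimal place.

Two edge vectors: Point A→Point B = (-361, -457, -434), Point A→Point C = (-61, -287, -191.1).
Normal n = (Point A→Point B) × (Point A→Point C) = (-37225.3, -42513.1, 75730).
So ∂z/∂E = −n_x/n_z = 0.491552885 and ∂z/∂N = −n_y/n_z = 0.561377261.
Intercept c from Point A: 828 − 181266.52 − 3623632.40 = −3804070.92.
At (368162, 6454088): z = 180971.1 + 3623178.2 − 3804070.92 = 78.4 ft.

78.4 ft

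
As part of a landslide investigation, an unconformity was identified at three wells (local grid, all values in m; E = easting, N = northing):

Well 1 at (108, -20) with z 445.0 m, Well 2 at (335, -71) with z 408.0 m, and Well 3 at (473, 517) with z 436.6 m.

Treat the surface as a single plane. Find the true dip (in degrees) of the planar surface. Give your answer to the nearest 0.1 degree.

Two edge vectors: Well 1→Well 2 = (227, -51, -37), Well 1→Well 3 = (365, 537, -8.4).
Normal n = (Well 1→Well 2) × (Well 1→Well 3) = (20297.4, -11598.2, 140514).
So ∂z/∂E = −n_x/n_z = −0.14445 and ∂z/∂N = −n_y/n_z = 0.08254.
Gradient magnitude |∇z| = √(a² + b²) = √(0.02087 + 0.00681) = 0.16637.
True dip = arctan(0.16637) = 9.4°, dipping toward ESE (azimuth ≈ 120°).

9.4°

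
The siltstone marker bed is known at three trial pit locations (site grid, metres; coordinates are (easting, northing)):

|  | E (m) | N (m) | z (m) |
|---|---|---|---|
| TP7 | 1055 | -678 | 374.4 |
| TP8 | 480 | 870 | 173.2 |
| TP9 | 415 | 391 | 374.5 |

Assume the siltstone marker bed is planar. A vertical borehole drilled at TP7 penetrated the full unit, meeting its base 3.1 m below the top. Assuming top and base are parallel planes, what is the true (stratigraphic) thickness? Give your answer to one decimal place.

2.6 m

Two edge vectors: TP7→TP8 = (-575, 1548, -201.2), TP7→TP9 = (-640, 1069, 0.1).
Normal n = (TP7→TP8) × (TP7→TP9) = (215237.6, 128825.5, 376045).
So ∂z/∂E = −n_x/n_z = −0.57237 and ∂z/∂N = −n_y/n_z = −0.34258.
|∇z| = √(a²+b²) = 0.66706, so dip δ = arctan(0.66706) = 33.71°.
True thickness = vertical thickness × cos δ = 3.1 × cos 33.71° = 2.6 m.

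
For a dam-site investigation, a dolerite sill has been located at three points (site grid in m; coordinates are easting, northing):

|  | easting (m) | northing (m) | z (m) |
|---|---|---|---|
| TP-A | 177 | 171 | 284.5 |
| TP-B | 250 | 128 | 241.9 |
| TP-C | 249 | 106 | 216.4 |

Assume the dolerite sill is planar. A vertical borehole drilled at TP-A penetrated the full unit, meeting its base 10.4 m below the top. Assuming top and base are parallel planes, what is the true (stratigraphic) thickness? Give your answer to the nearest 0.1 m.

Two edge vectors: TP-A→TP-B = (73, -43, -42.6), TP-A→TP-C = (72, -65, -68.1).
Normal n = (TP-A→TP-B) × (TP-A→TP-C) = (159.3, 1904.1, -1649).
So ∂z/∂easting = −n_x/n_z = 0.09660 and ∂z/∂northing = −n_y/n_z = 1.15470.
|∇z| = √(a²+b²) = 1.15873, so dip δ = arctan(1.15873) = 49.21°.
True thickness = vertical thickness × cos δ = 10.4 × cos 49.21° = 6.8 m.

6.8 m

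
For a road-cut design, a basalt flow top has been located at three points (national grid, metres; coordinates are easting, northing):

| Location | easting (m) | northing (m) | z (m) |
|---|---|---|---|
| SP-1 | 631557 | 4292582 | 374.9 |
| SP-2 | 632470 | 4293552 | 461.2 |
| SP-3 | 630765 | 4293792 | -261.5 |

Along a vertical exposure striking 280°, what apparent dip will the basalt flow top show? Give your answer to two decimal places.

Two edge vectors: SP-1→SP-2 = (913, 970, 86.3), SP-1→SP-3 = (-792, 1210, -636.4).
Normal n = (SP-1→SP-2) × (SP-1→SP-3) = (-721731, 512683.6, 1872970).
So ∂z/∂easting = −n_x/n_z = 0.38534 and ∂z/∂northing = −n_y/n_z = −0.27373.
Unit vector along 280° is (sin 280°, cos 280°) = (-0.9848, 0.1736).
Slope in that direction = a·(-0.9848) + b·(0.1736) = −0.42702.
Apparent dip = arctan|0.42702| = 23.12° (true dip is 25.3°, so apparent ≤ true as expected).

23.12°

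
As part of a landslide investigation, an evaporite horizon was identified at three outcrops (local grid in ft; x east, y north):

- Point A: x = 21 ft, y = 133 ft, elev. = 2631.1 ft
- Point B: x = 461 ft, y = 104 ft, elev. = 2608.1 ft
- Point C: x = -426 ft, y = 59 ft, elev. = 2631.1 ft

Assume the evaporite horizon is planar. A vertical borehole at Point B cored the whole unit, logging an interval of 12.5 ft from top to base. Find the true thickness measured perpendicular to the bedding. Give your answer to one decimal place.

Two edge vectors: Point A→Point B = (440, -29, -23), Point A→Point C = (-447, -74, 0).
Normal n = (Point A→Point B) × (Point A→Point C) = (-1702, 10281, -45523).
So ∂z/∂x = −n_x/n_z = −0.03739 and ∂z/∂y = −n_y/n_z = 0.22584.
|∇z| = √(a²+b²) = 0.22892, so dip δ = arctan(0.22892) = 12.89°.
True thickness = vertical thickness × cos δ = 12.5 × cos 12.89° = 12.2 ft.

12.2 ft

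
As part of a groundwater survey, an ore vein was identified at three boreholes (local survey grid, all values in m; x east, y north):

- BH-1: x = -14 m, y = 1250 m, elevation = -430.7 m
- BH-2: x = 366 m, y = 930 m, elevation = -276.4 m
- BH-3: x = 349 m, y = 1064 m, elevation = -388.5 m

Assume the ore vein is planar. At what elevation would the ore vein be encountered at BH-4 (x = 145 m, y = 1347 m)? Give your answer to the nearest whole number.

-569 m

Two edge vectors: BH-1→BH-2 = (380, -320, 154.3), BH-1→BH-3 = (363, -186, 42.2).
Normal n = (BH-1→BH-2) × (BH-1→BH-3) = (15195.8, 39974.9, 45480).
So ∂z/∂x = −n_x/n_z = −0.33412 and ∂z/∂y = −n_y/n_z = −0.87896.
Intercept c from BH-1: -430.7 − 4.68 + 1098.69 = 663.32.
At (145, 1347): z = −48.4 − 1184.0 + 663.32 = -569.1 m.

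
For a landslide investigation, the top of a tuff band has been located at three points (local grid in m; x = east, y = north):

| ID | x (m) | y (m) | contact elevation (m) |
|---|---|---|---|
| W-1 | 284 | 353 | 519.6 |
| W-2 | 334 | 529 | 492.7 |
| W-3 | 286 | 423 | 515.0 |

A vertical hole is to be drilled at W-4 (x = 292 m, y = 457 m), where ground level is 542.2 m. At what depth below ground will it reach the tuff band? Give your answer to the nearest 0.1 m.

31.1 m

Two edge vectors: W-1→W-2 = (50, 176, -26.9), W-1→W-3 = (2, 70, -4.6).
Normal n = (W-1→W-2) × (W-1→W-3) = (1073.4, 176.2, 3148).
So ∂z/∂x = −n_x/n_z = −0.34098 and ∂z/∂y = −n_y/n_z = −0.05597.
Intercept c from W-1: 519.6 + 96.84 + 19.76 = 636.20.
At (292, 457): z_contact = −99.57 − 25.58 + 636.20 = 511.05 m.
Depth below ground = 542.2 − 511.05 = 31.1 m.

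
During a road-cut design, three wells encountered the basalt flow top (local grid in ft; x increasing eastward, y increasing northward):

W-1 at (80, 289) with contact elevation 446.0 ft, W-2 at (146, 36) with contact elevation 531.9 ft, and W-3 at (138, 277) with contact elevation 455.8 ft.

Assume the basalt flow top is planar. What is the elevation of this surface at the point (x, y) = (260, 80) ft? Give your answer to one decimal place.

530.1 ft

Let the plane be z = a·x + b·y + c.
W-2−W-1: 66a − 253b = 85.9;  W-3−W-1: 58a − 12b = 9.8.
Solving gives a = 0.10435, b = −0.31230.
Then c = 446 − a·80 − b·289 = 527.91.
At (260, 80): z = 27.1 − 25.0 + 527.91 = 530.1 ft.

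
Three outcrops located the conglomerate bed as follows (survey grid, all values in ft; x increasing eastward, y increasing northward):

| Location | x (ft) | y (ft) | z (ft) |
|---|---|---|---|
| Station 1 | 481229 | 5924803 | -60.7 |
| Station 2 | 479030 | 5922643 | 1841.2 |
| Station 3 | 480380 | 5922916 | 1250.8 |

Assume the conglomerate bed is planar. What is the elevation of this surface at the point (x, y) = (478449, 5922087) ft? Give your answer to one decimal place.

Let the plane be z = a·x + b·y + c.
Station 2−Station 1: −2199a − 2160b = 1901.9;  Station 3−Station 1: −849a − 1887b = 1311.5.
Solving gives a = −0.326490528, b = −0.548123764.
Then c = -60.7 − a·481229 − b·5924803 = 3404581.33.
At (478449, 5922087): z = −156209.1 − 3246036.6 + 3404581.33 = 2335.6 ft.

2335.6 ft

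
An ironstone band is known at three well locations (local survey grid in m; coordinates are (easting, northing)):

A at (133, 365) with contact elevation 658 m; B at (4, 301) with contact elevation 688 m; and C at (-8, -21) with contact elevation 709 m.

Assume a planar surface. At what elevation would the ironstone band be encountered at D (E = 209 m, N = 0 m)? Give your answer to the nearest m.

664 m

Let the plane be z = a·E + b·N + c.
B−A: −129a − 64b = 30;  C−A: −141a − 386b = 51.
Solving gives a = −0.20397, b = −0.05762.
Then c = 658 − a·133 − b·365 = 706.16.
At (209, 0): z = −42.6 + 0.0 + 706.16 = 663.5 m.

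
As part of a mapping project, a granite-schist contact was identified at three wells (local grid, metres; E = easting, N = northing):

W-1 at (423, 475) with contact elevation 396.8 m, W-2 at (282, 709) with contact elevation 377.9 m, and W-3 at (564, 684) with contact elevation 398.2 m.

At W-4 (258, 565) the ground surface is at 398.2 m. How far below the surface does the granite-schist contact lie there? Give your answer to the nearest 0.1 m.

16.3 m

Let the plane be z = a·E + b·N + c.
W-2−W-1: −141a + 234b = −18.9;  W-3−W-1: 141a + 209b = 1.4.
Solving gives a = 0.06848, b = −0.03950.
Then c = 396.8 − a·423 − b·475 = 386.60.
At (258, 565): z_contact = 17.67 − 22.32 + 386.60 = 381.94 m.
Depth below ground = 398.2 − 381.94 = 16.3 m.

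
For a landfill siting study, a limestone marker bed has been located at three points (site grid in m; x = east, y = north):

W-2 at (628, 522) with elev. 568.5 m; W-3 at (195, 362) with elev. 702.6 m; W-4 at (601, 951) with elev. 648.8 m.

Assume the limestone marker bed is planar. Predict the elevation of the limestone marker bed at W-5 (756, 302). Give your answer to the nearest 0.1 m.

485.1 m

Two edge vectors: W-2→W-3 = (-433, -160, 134.1), W-2→W-4 = (-27, 429, 80.3).
Normal n = (W-2→W-3) × (W-2→W-4) = (-70376.9, 31149.2, -190077).
So ∂z/∂x = −n_x/n_z = −0.37025 and ∂z/∂y = −n_y/n_z = 0.16388.
Intercept c from W-2: 568.5 + 232.52 − 85.54 = 715.48.
At (756, 302): z = −279.9 + 49.5 + 715.48 = 485.1 m.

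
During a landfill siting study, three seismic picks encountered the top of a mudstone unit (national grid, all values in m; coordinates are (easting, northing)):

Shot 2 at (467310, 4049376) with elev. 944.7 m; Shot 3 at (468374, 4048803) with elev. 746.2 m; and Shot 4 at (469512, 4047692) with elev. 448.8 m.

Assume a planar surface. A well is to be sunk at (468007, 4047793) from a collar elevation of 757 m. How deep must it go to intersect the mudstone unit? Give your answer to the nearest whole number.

149 m

Two edge vectors: Shot 2→Shot 3 = (1064, -573, -198.5), Shot 2→Shot 4 = (2202, -1684, -495.9).
Normal n = (Shot 2→Shot 3) × (Shot 2→Shot 4) = (-50123.3, 90540.6, -530030).
So ∂z/∂E = −n_x/n_z = −0.09456691 and ∂z/∂N = −n_y/n_z = 0.17082165.
Intercept c from Shot 2: 944.7 + 44192.06 − 691721.10 = −646584.33.
At (468007, 4047793): z_contact = −44258.0 + 691450.7 − 646584.33 = 608.4 m.
Depth below ground = 757 − 608.4 = 149 m.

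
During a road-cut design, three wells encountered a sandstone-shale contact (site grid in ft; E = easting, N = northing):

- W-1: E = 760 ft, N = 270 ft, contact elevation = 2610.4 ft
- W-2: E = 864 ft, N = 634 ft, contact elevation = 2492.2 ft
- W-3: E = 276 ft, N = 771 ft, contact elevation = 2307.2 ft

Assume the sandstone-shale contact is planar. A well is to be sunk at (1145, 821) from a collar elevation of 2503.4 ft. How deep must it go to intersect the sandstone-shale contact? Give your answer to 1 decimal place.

Let the plane be z = a·E + b·N + c.
W-2−W-1: 104a + 364b = −118.2;  W-3−W-1: −484a + 501b = −303.2.
Solving gives a = 0.224052, b = −0.388740.
Then c = 2610.4 − a·760 − b·270 = 2545.08.
At (1145, 821): z_contact = 256.54 − 319.16 + 2545.08 = 2482.46 ft.
Depth below ground = 2503.4 − 2482.46 = 20.9 ft.

20.9 ft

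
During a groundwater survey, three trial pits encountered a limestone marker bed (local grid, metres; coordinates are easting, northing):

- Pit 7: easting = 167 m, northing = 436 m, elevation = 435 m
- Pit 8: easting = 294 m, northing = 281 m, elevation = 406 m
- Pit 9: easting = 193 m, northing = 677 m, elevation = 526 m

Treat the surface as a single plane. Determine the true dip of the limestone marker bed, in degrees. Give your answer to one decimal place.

22.3°

Two edge vectors: Pit 7→Pit 8 = (127, -155, -29), Pit 7→Pit 9 = (26, 241, 91).
Normal n = (Pit 7→Pit 8) × (Pit 7→Pit 9) = (-7116, -12311, 34637).
So ∂z/∂easting = −n_x/n_z = 0.20545 and ∂z/∂northing = −n_y/n_z = 0.35543.
Gradient magnitude |∇z| = √(a² + b²) = √(0.04221 + 0.12633) = 0.41053.
True dip = arctan(0.41053) = 22.3°, dipping toward SSW (azimuth ≈ 210°).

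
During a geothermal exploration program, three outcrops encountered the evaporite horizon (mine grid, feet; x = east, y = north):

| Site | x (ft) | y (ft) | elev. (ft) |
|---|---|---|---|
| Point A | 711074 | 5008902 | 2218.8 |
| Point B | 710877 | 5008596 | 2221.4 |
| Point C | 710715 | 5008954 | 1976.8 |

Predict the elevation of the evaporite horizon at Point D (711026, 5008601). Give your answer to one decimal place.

2311.1 ft

Let the plane be z = a·x + b·y + c.
Point B−Point A: −197a − 306b = 2.6;  Point C−Point A: −359a + 52b = −242.
Solving gives a = 0.615470699, b = −0.404731136.
Then c = 2218.8 − a·711074 − b·5008902 = 1591832.19.
At (711026, 5008601): z = 437615.7 − 2027136.8 + 1591832.19 = 2311.1 ft.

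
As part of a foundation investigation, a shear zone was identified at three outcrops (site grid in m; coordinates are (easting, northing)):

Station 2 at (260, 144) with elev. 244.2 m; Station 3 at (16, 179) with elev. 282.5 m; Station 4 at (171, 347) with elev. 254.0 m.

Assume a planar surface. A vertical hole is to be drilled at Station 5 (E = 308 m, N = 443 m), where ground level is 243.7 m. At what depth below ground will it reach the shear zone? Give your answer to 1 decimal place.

13.7 m

Let the plane be z = a·E + b·N + c.
Station 3−Station 2: −244a + 35b = 38.3;  Station 4−Station 2: −89a + 203b = 9.8.
Solving gives a = −0.16011, b = −0.02192.
Then c = 244.2 − a·260 − b·144 = 288.99.
At (308, 443): z_contact = −49.31 − 9.71 + 288.99 = 229.96 m.
Depth below ground = 243.7 − 229.96 = 13.7 m.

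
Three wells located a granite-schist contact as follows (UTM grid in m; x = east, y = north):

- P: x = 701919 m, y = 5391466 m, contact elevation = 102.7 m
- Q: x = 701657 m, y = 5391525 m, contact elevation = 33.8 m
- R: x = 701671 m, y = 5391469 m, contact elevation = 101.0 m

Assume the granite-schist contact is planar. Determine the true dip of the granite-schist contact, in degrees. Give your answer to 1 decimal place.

Let the plane be z = a·x + b·y + c.
Q−P: −262a + 59b = −68.9;  R−P: −248a + 3b = −1.7.
Solving gives a = −0.00768, b = −1.20192.
Gradient magnitude |∇z| = √(a² + b²) = √(0.00006 + 1.44461) = 1.20195.
True dip = arctan(1.20195) = 50.2°, dipping toward N (azimuth ≈ 000°).

50.2°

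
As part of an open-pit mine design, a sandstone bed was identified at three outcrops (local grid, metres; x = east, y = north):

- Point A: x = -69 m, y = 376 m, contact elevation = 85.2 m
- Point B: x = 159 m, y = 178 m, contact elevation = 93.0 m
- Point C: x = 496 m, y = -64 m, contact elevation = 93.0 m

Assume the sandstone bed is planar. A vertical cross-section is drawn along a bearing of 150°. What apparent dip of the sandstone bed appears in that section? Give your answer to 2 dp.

Let the plane be z = a·x + b·y + c.
Point B−Point A: 228a − 198b = 7.8;  Point C−Point A: 565a − 440b = 7.8.
Solving gives a = −0.16343, b = −0.22758.
Unit vector along 150° is (sin 150°, cos 150°) = (0.5000, -0.8660).
Slope in that direction = a·(0.5000) + b·(-0.8660) = 0.11538.
Apparent dip = arctan|0.11538| = 6.58° (true dip is 15.7°, so apparent ≤ true as expected).

6.58°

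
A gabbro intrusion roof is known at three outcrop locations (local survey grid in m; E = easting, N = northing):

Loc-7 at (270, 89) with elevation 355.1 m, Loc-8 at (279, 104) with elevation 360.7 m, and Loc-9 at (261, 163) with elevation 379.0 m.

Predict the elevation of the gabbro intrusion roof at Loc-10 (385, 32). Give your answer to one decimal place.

Let the plane be z = a·E + b·N + c.
Loc-8−Loc-7: 9a + 15b = 5.6;  Loc-9−Loc-7: −9a + 74b = 23.9.
Solving gives a = 0.06979, b = 0.33146.
Then c = 355.1 − a·270 − b·89 = 306.76.
At (385, 32): z = 26.9 + 10.6 + 306.76 = 344.2 m.

344.2 m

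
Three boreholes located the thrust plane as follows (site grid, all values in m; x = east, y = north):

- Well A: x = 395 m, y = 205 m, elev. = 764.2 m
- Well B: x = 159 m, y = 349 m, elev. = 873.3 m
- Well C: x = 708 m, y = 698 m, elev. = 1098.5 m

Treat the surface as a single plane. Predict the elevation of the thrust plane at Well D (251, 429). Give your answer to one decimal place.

926.1 m

Let the plane be z = a·x + b·y + c.
Well B−Well A: −236a + 144b = 109.1;  Well C−Well A: 313a + 493b = 334.3.
Solving gives a = −0.03498, b = 0.70030.
Then c = 764.2 − a·395 − b·205 = 634.46.
At (251, 429): z = −8.8 + 300.4 + 634.46 = 926.1 m.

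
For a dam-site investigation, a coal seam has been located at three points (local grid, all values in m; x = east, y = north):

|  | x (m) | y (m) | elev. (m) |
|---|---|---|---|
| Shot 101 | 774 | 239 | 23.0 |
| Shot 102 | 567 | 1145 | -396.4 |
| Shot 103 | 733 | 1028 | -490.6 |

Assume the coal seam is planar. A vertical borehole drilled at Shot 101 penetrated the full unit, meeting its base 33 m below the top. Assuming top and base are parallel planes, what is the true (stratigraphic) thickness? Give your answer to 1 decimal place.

Two edge vectors: Shot 101→Shot 102 = (-207, 906, -419.4), Shot 101→Shot 103 = (-41, 789, -513.6).
Normal n = (Shot 101→Shot 102) × (Shot 101→Shot 103) = (-134415, -89119.8, -126177).
So ∂z/∂x = −n_x/n_z = −1.06529 and ∂z/∂y = −n_y/n_z = −0.70631.
|∇z| = √(a²+b²) = 1.27817, so dip δ = arctan(1.27817) = 51.96°.
True thickness = vertical thickness × cos δ = 33 × cos 51.96° = 20.3 m.

20.3 m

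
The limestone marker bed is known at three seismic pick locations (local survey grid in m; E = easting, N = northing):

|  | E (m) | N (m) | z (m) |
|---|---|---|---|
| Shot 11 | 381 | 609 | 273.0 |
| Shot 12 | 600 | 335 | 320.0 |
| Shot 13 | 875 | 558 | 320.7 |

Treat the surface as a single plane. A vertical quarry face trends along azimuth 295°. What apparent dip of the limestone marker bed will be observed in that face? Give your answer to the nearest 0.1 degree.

6.9°

Let the plane be z = a·E + b·N + c.
Shot 12−Shot 11: 219a − 274b = 47;  Shot 13−Shot 11: 494a − 51b = 47.7.
Solving gives a = 0.08594, b = −0.10284.
Unit vector along 295° is (sin 295°, cos 295°) = (-0.9063, 0.4226).
Slope in that direction = a·(-0.9063) + b·(0.4226) = −0.12135.
Apparent dip = arctan|0.12135| = 6.9° (true dip is 7.6°, so apparent ≤ true as expected).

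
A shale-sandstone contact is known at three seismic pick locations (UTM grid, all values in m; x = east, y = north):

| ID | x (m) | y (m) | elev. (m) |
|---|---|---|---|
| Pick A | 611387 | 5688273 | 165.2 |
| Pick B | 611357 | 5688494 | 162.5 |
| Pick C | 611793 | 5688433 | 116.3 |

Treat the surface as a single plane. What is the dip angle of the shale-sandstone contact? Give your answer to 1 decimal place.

Let the plane be z = a·x + b·y + c.
Pick B−Pick A: −30a + 221b = −2.7;  Pick C−Pick A: 406a + 160b = −48.9.
Solving gives a = −0.10976, b = −0.02712.
Gradient magnitude |∇z| = √(a² + b²) = √(0.01205 + 0.00074) = 0.11306.
True dip = arctan(0.11306) = 6.5°, dipping toward ENE (azimuth ≈ 076°).

6.5°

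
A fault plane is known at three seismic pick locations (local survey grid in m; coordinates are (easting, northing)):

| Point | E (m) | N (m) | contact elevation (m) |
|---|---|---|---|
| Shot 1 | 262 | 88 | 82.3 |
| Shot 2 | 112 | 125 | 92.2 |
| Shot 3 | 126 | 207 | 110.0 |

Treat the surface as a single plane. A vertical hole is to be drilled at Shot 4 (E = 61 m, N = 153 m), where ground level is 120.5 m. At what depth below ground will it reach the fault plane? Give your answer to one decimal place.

21.6 m

Two edge vectors: Shot 1→Shot 2 = (-150, 37, 9.9), Shot 1→Shot 3 = (-136, 119, 27.7).
Normal n = (Shot 1→Shot 2) × (Shot 1→Shot 3) = (-153.2, 2808.6, -12818).
So ∂z/∂E = −n_x/n_z = −0.01195 and ∂z/∂N = −n_y/n_z = 0.21911.
Intercept c from Shot 1: 82.3 + 3.13 − 19.28 = 66.15.
At (61, 153): z_contact = −0.73 + 33.52 + 66.15 = 98.94 m.
Depth below ground = 120.5 − 98.94 = 21.6 m.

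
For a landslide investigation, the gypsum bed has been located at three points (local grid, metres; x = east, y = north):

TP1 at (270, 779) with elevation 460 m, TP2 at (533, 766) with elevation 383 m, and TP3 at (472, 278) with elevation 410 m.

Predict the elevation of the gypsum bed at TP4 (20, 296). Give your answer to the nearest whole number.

Two edge vectors: TP1→TP2 = (263, -13, -77), TP1→TP3 = (202, -501, -50).
Normal n = (TP1→TP2) × (TP1→TP3) = (-37927, -2404, -129137).
So ∂z/∂x = −n_x/n_z = −0.29370 and ∂z/∂y = −n_y/n_z = −0.01862.
Intercept c from TP1: 460 + 79.30 + 14.50 = 553.80.
At (20, 296): z = −5.9 − 5.5 + 553.80 = 542.4 m.

542 m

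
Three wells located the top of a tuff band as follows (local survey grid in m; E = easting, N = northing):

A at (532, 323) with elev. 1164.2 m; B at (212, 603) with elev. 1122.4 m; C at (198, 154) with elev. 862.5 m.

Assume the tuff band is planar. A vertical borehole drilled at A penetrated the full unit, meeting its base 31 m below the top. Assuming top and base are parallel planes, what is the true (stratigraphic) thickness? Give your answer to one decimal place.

23.8 m

Let the plane be z = a·E + b·N + c.
B−A: −320a + 280b = −41.8;  C−A: −334a − 169b = −301.7.
Solving gives a = 0.62019, b = 0.55950.
|∇z| = √(a²+b²) = 0.83527, so dip δ = arctan(0.83527) = 39.87°.
True thickness = vertical thickness × cos δ = 31 × cos 39.87° = 23.8 m.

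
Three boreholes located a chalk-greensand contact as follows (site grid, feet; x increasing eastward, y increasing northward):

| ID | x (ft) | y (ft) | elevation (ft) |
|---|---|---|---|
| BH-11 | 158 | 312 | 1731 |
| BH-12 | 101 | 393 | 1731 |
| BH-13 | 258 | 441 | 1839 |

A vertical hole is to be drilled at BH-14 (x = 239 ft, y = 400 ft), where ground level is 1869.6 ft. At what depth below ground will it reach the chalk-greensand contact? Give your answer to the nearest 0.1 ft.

57.7 ft

Let the plane be z = a·x + b·y + c.
BH-12−BH-11: −57a + 81b = 0;  BH-13−BH-11: 100a + 129b = 108.
Solving gives a = 0.56610, b = 0.39837.
Then c = 1731 − a·158 − b·312 = 1517.26.
At (239, 400): z_contact = 135.30 + 159.35 + 1517.26 = 1811.91 ft.
Depth below ground = 1869.6 − 1811.91 = 57.7 ft.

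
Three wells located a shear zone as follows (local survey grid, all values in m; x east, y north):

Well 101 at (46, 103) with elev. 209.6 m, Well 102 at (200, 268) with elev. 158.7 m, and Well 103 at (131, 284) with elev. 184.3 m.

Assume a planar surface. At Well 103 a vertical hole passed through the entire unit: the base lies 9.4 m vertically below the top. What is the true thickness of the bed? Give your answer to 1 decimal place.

Let the plane be z = a·x + b·y + c.
Well 102−Well 101: 154a + 165b = −50.9;  Well 103−Well 101: 85a + 181b = −25.3.
Solving gives a = −0.36381, b = 0.03107.
|∇z| = √(a²+b²) = 0.36513, so dip δ = arctan(0.36513) = 20.06°.
True thickness = vertical thickness × cos δ = 9.4 × cos 20.06° = 8.8 m.

8.8 m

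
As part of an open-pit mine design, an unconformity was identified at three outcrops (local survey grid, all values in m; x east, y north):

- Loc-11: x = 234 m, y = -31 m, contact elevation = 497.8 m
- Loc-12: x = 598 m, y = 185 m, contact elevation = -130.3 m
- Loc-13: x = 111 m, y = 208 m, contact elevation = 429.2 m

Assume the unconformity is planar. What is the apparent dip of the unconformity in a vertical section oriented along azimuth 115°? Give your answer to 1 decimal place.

35.0°

Let the plane be z = a·x + b·y + c.
Loc-12−Loc-11: 364a + 216b = −628.1;  Loc-13−Loc-11: −123a + 239b = −68.6.
Solving gives a = −1.19138, b = −0.90017.
Unit vector along 115° is (sin 115°, cos 115°) = (0.9063, -0.4226).
Slope in that direction = a·(0.9063) + b·(-0.4226) = −0.69933.
Apparent dip = arctan|0.69933| = 35.0° (true dip is 56.2°, so apparent ≤ true as expected).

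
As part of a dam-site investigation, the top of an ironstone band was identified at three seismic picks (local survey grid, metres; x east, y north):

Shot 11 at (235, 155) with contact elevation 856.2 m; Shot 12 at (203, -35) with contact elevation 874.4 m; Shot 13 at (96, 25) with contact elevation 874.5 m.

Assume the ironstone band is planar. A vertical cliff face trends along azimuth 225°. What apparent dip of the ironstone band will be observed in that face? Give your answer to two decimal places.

5.55°

Two edge vectors: Shot 11→Shot 12 = (-32, -190, 18.2), Shot 11→Shot 13 = (-139, -130, 18.3).
Normal n = (Shot 11→Shot 12) × (Shot 11→Shot 13) = (-1111, -1944.2, -22250).
So ∂z/∂x = −n_x/n_z = −0.04993 and ∂z/∂y = −n_y/n_z = −0.08738.
Unit vector along 225° is (sin 225°, cos 225°) = (-0.7071, -0.7071).
Slope in that direction = a·(-0.7071) + b·(-0.7071) = 0.09709.
Apparent dip = arctan|0.09709| = 5.55° (true dip is 5.7°, so apparent ≤ true as expected).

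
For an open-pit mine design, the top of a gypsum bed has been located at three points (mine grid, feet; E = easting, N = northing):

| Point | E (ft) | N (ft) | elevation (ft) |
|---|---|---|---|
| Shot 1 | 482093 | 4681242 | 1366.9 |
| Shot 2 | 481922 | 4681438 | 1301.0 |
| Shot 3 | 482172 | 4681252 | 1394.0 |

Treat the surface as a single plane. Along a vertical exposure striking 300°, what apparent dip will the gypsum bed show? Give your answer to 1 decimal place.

Let the plane be z = a·E + b·N + c.
Shot 2−Shot 1: −171a + 196b = −65.9;  Shot 3−Shot 1: 79a + 10b = 27.1.
Solving gives a = 0.34725, b = −0.03327.
Unit vector along 300° is (sin 300°, cos 300°) = (-0.8660, 0.5000).
Slope in that direction = a·(-0.8660) + b·(0.5000) = −0.31736.
Apparent dip = arctan|0.31736| = 17.6° (true dip is 19.2°, so apparent ≤ true as expected).

17.6°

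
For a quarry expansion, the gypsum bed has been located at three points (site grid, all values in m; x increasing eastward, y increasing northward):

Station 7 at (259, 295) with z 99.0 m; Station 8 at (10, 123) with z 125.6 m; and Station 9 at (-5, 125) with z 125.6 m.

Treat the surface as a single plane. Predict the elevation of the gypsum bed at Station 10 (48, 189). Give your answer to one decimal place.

Two edge vectors: Station 7→Station 8 = (-249, -172, 26.6), Station 7→Station 9 = (-264, -170, 26.6).
Normal n = (Station 7→Station 8) × (Station 7→Station 9) = (-53.2, -399, -3078).
So ∂z/∂x = −n_x/n_z = −0.01728 and ∂z/∂y = −n_y/n_z = −0.12963.
Intercept c from Station 7: 99 + 4.48 + 38.24 = 141.72.
At (48, 189): z = −0.8 − 24.5 + 141.72 = 116.4 m.

116.4 m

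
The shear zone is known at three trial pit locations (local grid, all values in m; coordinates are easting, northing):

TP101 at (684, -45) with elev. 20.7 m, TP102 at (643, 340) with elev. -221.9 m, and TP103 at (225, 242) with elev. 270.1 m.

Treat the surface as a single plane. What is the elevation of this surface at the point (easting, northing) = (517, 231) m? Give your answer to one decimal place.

-15.0 m

Let the plane be z = a·easting + b·northing + c.
TP102−TP101: −41a + 385b = −242.6;  TP103−TP101: −459a + 287b = 249.4.
Solving gives a = −1.00423, b = −0.73707.
Then c = 20.7 − a·684 − b·-45 = 674.42.
At (517, 231): z = −519.2 − 170.3 + 674.42 = -15.0 m.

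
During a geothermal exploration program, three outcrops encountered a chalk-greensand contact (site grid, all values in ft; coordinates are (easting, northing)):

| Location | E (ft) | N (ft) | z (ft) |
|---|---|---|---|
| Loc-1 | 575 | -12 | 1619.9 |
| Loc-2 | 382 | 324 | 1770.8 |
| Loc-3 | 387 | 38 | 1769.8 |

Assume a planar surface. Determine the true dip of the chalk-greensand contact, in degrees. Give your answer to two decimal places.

38.67°

Two edge vectors: Loc-1→Loc-2 = (-193, 336, 150.9), Loc-1→Loc-3 = (-188, 50, 149.9).
Normal n = (Loc-1→Loc-2) × (Loc-1→Loc-3) = (42821.4, 561.5, 53518).
So ∂z/∂E = −n_x/n_z = −0.80013 and ∂z/∂N = −n_y/n_z = −0.01049.
Gradient magnitude |∇z| = √(a² + b²) = √(0.64021 + 0.00011) = 0.80020.
True dip = arctan(0.80020) = 38.67°, dipping toward E (azimuth ≈ 089°).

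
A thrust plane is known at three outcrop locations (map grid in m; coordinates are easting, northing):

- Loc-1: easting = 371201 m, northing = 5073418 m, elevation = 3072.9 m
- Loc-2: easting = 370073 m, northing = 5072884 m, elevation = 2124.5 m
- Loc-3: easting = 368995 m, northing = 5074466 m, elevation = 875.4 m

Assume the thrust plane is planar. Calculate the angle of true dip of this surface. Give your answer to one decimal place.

43.0°

Two edge vectors: Loc-1→Loc-2 = (-1128, -534, -948.4), Loc-1→Loc-3 = (-2206, 1048, -2197.5).
Normal n = (Loc-1→Loc-2) × (Loc-1→Loc-3) = (2167388.2, -386609.6, -2360148).
So ∂z/∂easting = −n_x/n_z = 0.91833 and ∂z/∂northing = −n_y/n_z = −0.16381.
Gradient magnitude |∇z| = √(a² + b²) = √(0.84332 + 0.02683) = 0.93282.
True dip = arctan(0.93282) = 43.0°, dipping toward W (azimuth ≈ 280°).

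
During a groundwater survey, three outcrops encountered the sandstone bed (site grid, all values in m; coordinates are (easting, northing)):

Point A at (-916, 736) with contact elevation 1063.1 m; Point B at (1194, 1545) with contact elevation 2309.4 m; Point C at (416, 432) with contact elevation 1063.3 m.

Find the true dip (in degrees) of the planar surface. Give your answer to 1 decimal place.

44.7°

Two edge vectors: Point A→Point B = (2110, 809, 1246.3), Point A→Point C = (1332, -304, 0.2).
Normal n = (Point A→Point B) × (Point A→Point C) = (379037, 1659649.6, -1719028).
So ∂z/∂E = −n_x/n_z = 0.22049 and ∂z/∂N = −n_y/n_z = 0.96546.
Gradient magnitude |∇z| = √(a² + b²) = √(0.04862 + 0.93211) = 0.99032.
True dip = arctan(0.99032) = 44.7°, dipping toward SSW (azimuth ≈ 193°).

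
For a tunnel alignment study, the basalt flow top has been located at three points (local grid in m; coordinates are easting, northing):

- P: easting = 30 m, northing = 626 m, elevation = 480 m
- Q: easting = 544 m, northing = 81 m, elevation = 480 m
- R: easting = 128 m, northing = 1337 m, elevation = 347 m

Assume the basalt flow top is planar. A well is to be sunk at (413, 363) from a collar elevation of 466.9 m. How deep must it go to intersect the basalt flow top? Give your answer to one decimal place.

Let the plane be z = a·easting + b·northing + c.
Q−P: 514a − 545b = 0;  R−P: 98a + 711b = −133.
Solving gives a = −0.173051, b = −0.163208.
Then c = 480 − a·30 − b·626 = 587.36.
At (413, 363): z_contact = −71.47 − 59.24 + 587.36 = 456.65 m.
Depth below ground = 466.9 − 456.65 = 10.3 m.

10.3 m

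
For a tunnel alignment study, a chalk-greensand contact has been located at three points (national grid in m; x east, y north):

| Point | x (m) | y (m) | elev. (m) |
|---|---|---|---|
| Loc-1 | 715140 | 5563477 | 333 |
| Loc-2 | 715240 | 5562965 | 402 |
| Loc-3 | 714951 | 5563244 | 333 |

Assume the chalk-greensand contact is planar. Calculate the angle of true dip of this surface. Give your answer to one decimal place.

Let the plane be z = a·x + b·y + c.
Loc-2−Loc-1: 100a − 512b = 69;  Loc-3−Loc-1: −189a − 233b = 0.
Solving gives a = 0.13390, b = −0.10861.
Gradient magnitude |∇z| = √(a² + b²) = √(0.01793 + 0.01180) = 0.17241.
True dip = arctan(0.17241) = 9.8°, dipping toward NW (azimuth ≈ 309°).

9.8°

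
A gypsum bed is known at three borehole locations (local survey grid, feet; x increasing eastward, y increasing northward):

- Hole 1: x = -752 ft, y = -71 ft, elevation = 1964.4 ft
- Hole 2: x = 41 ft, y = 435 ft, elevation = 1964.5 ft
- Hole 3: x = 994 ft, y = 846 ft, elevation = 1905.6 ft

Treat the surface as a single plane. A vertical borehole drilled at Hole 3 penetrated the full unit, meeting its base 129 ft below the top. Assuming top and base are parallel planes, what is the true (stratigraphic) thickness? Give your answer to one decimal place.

Two edge vectors: Hole 1→Hole 2 = (793, 506, 0.1), Hole 1→Hole 3 = (1746, 917, -58.8).
Normal n = (Hole 1→Hole 2) × (Hole 1→Hole 3) = (-29844.5, 46803, -156295).
So ∂z/∂x = −n_x/n_z = −0.19095 and ∂z/∂y = −n_y/n_z = 0.29945.
|∇z| = √(a²+b²) = 0.35515, so dip δ = arctan(0.35515) = 19.55°.
True thickness = vertical thickness × cos δ = 129 × cos 19.55° = 121.6 ft.

121.6 ft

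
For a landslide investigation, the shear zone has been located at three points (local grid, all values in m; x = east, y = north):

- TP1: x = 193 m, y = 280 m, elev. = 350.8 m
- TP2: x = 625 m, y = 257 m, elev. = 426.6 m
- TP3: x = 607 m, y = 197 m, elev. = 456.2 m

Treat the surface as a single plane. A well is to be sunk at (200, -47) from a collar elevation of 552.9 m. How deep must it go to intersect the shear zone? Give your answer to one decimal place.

25.3 m

Two edge vectors: TP1→TP2 = (432, -23, 75.8), TP1→TP3 = (414, -83, 105.4).
Normal n = (TP1→TP2) × (TP1→TP3) = (3867.2, -14151.6, -26334).
So ∂z/∂x = −n_x/n_z = 0.14685 and ∂z/∂y = −n_y/n_z = −0.53739.
Intercept c from TP1: 350.8 − 28.34 + 150.47 = 472.93.
At (200, -47): z_contact = 29.37 + 25.26 + 472.93 = 527.55 m.
Depth below ground = 552.9 − 527.55 = 25.3 m.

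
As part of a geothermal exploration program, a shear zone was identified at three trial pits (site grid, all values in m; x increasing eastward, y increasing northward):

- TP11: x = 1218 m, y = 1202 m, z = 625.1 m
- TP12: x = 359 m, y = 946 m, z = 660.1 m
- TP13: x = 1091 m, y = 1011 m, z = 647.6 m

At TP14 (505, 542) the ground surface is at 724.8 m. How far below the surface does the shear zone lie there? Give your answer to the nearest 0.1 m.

Let the plane be z = a·x + b·y + c.
TP12−TP11: −859a − 256b = 35;  TP13−TP11: −127a − 191b = 22.5.
Solving gives a = −0.007031, b = −0.113126.
Then c = 625.1 − a·1218 − b·1202 = 769.64.
At (505, 542): z_contact = −3.55 − 61.31 + 769.64 = 704.78 m.
Depth below ground = 724.8 − 704.78 = 20.0 m.

20.0 m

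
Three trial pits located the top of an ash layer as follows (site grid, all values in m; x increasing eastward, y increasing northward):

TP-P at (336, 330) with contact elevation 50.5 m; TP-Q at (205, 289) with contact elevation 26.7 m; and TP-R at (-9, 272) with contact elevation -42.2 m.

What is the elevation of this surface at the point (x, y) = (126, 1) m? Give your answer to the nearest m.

170 m

Let the plane be z = a·x + b·y + c.
TP-Q−TP-P: −131a − 41b = −23.8;  TP-R−TP-P: −345a − 58b = −92.7.
Solving gives a = 0.36968, b = −0.60069.
Then c = 50.5 − a·336 − b·330 = 124.51.
At (126, 1): z = 46.6 − 0.6 + 124.51 = 170.5 m.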